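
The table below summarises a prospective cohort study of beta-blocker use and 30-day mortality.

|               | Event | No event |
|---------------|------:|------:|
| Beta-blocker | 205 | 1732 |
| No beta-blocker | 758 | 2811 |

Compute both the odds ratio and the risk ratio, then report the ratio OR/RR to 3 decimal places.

0.881

Cells: a = 205, b = 1732, c = 758, d = 2811.
OR = (205·2811)/(1732·758) = 576255/1312856 = 0.43893
Risk in exposed = 205/1937 = 0.10583; risk in unexposed = 758/3569 = 0.21238; RR = 0.49831
OR/RR = 0.43893 / 0.49831 = 0.88084
The outcome is not rare, so the OR lies further from 1 than the RR.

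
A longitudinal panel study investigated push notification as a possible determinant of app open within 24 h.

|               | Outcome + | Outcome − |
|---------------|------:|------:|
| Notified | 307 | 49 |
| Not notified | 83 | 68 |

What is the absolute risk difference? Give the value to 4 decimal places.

Cells: a = 307, b = 49, c = 83, d = 68.
Risk in exposed = 307/356 = 0.862360; risk in unexposed = 83/151 = 0.549669.
Risk difference = 0.862360 − 0.549669 = 0.312691

0.3127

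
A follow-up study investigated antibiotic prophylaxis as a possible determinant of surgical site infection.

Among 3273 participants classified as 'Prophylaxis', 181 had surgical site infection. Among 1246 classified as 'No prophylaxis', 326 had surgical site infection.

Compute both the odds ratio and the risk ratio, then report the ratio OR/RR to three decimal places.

From the description: a = 181, b = 3092, c = 326, d = 920.
OR = (181·920)/(3092·326) = 166520/1007992 = 0.16520
Risk in exposed = 181/3273 = 0.05530; risk in unexposed = 326/1246 = 0.26164; RR = 0.21136
OR/RR = 0.16520 / 0.21136 = 0.78159
The outcome is not rare, so the OR lies further from 1 than the RR.

0.782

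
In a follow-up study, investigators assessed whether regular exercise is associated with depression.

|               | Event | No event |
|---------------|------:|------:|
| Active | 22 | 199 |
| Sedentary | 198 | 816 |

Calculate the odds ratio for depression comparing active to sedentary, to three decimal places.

Cells: a = 22, b = 199, c = 198, d = 816.
OR = (a·d)/(b·c) = (22 × 816) / (199 × 198) = 17952 / 39402 = 0.45561
Exposure is associated with lower odds of depression (OR = 0.46 < 1).

0.456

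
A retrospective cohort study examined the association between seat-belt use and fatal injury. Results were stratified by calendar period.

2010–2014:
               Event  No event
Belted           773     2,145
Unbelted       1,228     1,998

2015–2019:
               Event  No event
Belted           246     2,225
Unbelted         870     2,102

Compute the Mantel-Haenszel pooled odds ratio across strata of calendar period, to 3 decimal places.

0.442

OR_MH = Σ(aᵢdᵢ/nᵢ) / Σ(bᵢcᵢ/nᵢ), where nᵢ is the stratum total.
Stratum 1 (2010–2014): n = 6144; a·d/n = 773·1998/6144 = 251.3760; b·c/n = 2145·1228/6144 = 428.7207
Stratum 2 (2015–2019): n = 5443; a·d/n = 246·2102/5443 = 95.0013; b·c/n = 2225·870/5443 = 355.6403
OR_MH = (251.3760 + 95.0013) / (428.7207 + 355.6403) = 346.3773 / 784.3610 = 0.44160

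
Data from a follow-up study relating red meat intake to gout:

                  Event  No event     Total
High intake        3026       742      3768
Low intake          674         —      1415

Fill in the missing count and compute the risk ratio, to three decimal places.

1.686

The missing cell is in the unexposed row: 1415 − 674 = 741.
So a = 3026, b = 742, c = 674, d = 741.
RR = [a/(a+b)] / [c/(c+d)] = (3026/3768) / (674/1415) = 0.80308/0.47633 = 1.68599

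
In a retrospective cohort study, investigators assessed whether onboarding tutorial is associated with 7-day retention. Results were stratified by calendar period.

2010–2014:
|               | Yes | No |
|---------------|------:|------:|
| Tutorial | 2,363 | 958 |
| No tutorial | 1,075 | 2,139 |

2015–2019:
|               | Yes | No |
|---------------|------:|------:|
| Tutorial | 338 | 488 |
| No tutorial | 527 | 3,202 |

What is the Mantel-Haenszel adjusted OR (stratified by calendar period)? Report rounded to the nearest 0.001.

OR_MH = Σ(aᵢdᵢ/nᵢ) / Σ(bᵢcᵢ/nᵢ), where nᵢ is the stratum total.
Stratum 1 (2010–2014): n = 6535; a·d/n = 2363·2139/6535 = 773.4441; b·c/n = 958·1075/6535 = 157.5899
Stratum 2 (2015–2019): n = 4555; a·d/n = 338·3202/4555 = 237.6018; b·c/n = 488·527/4555 = 56.4602
OR_MH = (773.4441 + 237.6018) / (157.5899 + 56.4602) = 1011.0458 / 214.0501 = 4.72341

4.723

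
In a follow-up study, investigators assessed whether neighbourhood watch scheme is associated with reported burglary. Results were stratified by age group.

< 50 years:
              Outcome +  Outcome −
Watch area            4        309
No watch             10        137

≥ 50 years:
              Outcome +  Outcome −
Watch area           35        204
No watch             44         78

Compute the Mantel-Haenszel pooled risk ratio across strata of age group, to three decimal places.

RR_MH = Σ(aᵢ·n₀ᵢ/nᵢ) / Σ(cᵢ·n₁ᵢ/nᵢ), with n₁ᵢ = aᵢ+bᵢ (exposed), n₀ᵢ = cᵢ+dᵢ (unexposed), nᵢ = n₁ᵢ+n₀ᵢ.
Stratum 1 (< 50 years): n₁ = 313, n₀ = 147, n = 460; a·n₀/n = 4·147/460 = 1.2783; c·n₁/n = 10·313/460 = 6.8043
Stratum 2 (≥ 50 years): n₁ = 239, n₀ = 122, n = 361; a·n₀/n = 35·122/361 = 11.8283; c·n₁/n = 44·239/361 = 29.1302
RR_MH = (1.2783 + 11.8283) / (6.8043 + 29.1302) = 13.1065 / 35.9345 = 0.36473

0.365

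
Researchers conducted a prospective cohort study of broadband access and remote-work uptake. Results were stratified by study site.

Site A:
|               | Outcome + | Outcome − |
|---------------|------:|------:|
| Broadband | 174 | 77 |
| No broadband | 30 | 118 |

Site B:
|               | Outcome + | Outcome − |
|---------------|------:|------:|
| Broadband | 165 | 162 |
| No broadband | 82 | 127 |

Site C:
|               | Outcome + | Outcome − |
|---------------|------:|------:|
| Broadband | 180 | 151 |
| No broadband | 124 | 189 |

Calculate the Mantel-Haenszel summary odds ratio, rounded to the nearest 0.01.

2.40

OR_MH = Σ(aᵢdᵢ/nᵢ) / Σ(bᵢcᵢ/nᵢ), where nᵢ is the stratum total.
Stratum 1 (Site A): n = 399; a·d/n = 174·118/399 = 51.4586; b·c/n = 77·30/399 = 5.7895
Stratum 2 (Site B): n = 536; a·d/n = 165·127/536 = 39.0951; b·c/n = 162·82/536 = 24.7836
Stratum 3 (Site C): n = 644; a·d/n = 180·189/644 = 52.8261; b·c/n = 151·124/644 = 29.0745
OR_MH = (51.4586 + 39.0951 + 52.8261) / (5.7895 + 24.7836 + 29.0745) = 143.3799 / 59.6476 = 2.40378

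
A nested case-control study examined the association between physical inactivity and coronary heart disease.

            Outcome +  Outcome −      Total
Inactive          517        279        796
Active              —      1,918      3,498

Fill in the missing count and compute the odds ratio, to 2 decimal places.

2.25

The missing cell is in the unexposed row: 3498 − 1918 = 1580.
So a = 517, b = 279, c = 1580, d = 1918.
OR = (a·d)/(b·c) = (517 × 1918) / (279 × 1580) = 991606 / 440820 = 2.24946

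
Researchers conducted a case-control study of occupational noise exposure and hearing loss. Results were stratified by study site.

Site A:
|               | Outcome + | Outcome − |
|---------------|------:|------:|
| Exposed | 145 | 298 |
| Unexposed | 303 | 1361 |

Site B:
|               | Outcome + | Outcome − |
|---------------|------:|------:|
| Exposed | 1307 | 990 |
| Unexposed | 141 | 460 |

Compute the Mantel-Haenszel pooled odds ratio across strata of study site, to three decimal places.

3.308

OR_MH = Σ(aᵢdᵢ/nᵢ) / Σ(bᵢcᵢ/nᵢ), where nᵢ is the stratum total.
Stratum 1 (Site A): n = 2107; a·d/n = 145·1361/2107 = 93.6616; b·c/n = 298·303/2107 = 42.8543
Stratum 2 (Site B): n = 2898; a·d/n = 1307·460/2898 = 207.4603; b·c/n = 990·141/2898 = 48.1677
OR_MH = (93.6616 + 207.4603) / (42.8543 + 48.1677) = 301.1219 / 91.0220 = 3.30823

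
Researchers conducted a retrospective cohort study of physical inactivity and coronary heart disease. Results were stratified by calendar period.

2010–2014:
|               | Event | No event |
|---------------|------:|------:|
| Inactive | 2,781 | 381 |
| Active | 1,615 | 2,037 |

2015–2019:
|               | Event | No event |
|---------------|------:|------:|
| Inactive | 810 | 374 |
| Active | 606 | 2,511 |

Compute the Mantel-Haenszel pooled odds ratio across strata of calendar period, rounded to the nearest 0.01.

9.12

OR_MH = Σ(aᵢdᵢ/nᵢ) / Σ(bᵢcᵢ/nᵢ), where nᵢ is the stratum total.
Stratum 1 (2010–2014): n = 6814; a·d/n = 2781·2037/6814 = 831.3615; b·c/n = 381·1615/6814 = 90.3016
Stratum 2 (2015–2019): n = 4301; a·d/n = 810·2511/4301 = 472.8924; b·c/n = 374·606/4301 = 52.6957
OR_MH = (831.3615 + 472.8924) / (90.3016 + 52.6957) = 1304.2538 / 142.9972 = 9.12083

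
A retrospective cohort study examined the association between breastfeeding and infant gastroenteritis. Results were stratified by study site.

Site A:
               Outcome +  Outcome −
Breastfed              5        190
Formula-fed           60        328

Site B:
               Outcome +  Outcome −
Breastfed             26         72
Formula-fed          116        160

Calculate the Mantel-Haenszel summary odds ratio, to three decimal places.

0.333

OR_MH = Σ(aᵢdᵢ/nᵢ) / Σ(bᵢcᵢ/nᵢ), where nᵢ is the stratum total.
Stratum 1 (Site A): n = 583; a·d/n = 5·328/583 = 2.8130; b·c/n = 190·60/583 = 19.5540
Stratum 2 (Site B): n = 374; a·d/n = 26·160/374 = 11.1230; b·c/n = 72·116/374 = 22.3316
OR_MH = (2.8130 + 11.1230) / (19.5540 + 22.3316) = 13.9360 / 41.8856 = 0.33272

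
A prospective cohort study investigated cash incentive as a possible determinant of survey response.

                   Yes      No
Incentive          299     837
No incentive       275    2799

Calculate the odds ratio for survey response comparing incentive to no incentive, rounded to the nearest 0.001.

3.636

Cells: a = 299, b = 837, c = 275, d = 2799.
OR = (a·d)/(b·c) = (299 × 2799) / (837 × 275) = 836901 / 230175 = 3.63593
The odds of survey response are about 3.64 times as high in the incentive group.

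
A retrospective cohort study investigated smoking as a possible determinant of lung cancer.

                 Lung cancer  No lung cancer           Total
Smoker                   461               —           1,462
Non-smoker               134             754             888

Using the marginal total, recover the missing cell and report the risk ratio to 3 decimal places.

The missing cell is in the exposed row: 1462 − 461 = 1001.
So a = 461, b = 1001, c = 134, d = 754.
RR = [a/(a+b)] / [c/(c+d)] = (461/1462) / (134/888) = 0.31532/0.15090 = 2.08959

2.090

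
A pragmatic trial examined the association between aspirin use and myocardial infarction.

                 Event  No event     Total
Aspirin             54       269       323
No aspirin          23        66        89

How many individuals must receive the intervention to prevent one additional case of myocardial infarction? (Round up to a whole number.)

11

Risk in treated group = 54/323 = 0.16718; risk in control = 23/89 = 0.25843.
Absolute risk reduction = 0.25843 − 0.16718 = 0.09124
NNT = 1 / ARR = 1 / 0.09124 = 10.960 → round up → 11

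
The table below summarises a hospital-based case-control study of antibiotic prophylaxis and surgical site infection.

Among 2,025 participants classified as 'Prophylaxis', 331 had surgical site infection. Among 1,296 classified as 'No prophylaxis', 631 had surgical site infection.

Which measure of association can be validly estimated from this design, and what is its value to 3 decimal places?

0.206

From the description: a = 331, b = 1694, c = 631, d = 665.
This is a hospital-based case-control study: participants were sampled on outcome status, so risks in the source population cannot be estimated directly — relative risk is not valid here. The odds ratio is the appropriate measure.
OR = (a·d)/(b·c) = (331 × 665) / (1694 × 631) = 220115 / 1068914 = 0.20592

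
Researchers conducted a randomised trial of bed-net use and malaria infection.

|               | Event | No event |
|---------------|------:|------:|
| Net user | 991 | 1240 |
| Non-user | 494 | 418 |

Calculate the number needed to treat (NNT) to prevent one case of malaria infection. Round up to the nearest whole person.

Risk in treated group = 991/2231 = 0.44420; risk in control = 494/912 = 0.54167.
Absolute risk reduction = 0.54167 − 0.44420 = 0.09747
NNT = 1 / ARR = 1 / 0.09747 = 10.259 → round up → 11

11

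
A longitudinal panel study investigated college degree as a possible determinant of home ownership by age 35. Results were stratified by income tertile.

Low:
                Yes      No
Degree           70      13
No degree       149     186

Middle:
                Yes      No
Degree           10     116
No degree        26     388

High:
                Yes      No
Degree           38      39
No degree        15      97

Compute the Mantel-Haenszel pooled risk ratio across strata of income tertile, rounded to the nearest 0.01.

RR_MH = Σ(aᵢ·n₀ᵢ/nᵢ) / Σ(cᵢ·n₁ᵢ/nᵢ), with n₁ᵢ = aᵢ+bᵢ (exposed), n₀ᵢ = cᵢ+dᵢ (unexposed), nᵢ = n₁ᵢ+n₀ᵢ.
Stratum 1 (Low): n₁ = 83, n₀ = 335, n = 418; a·n₀/n = 70·335/418 = 56.1005; c·n₁/n = 149·83/418 = 29.5861
Stratum 2 (Middle): n₁ = 126, n₀ = 414, n = 540; a·n₀/n = 10·414/540 = 7.6667; c·n₁/n = 26·126/540 = 6.0667
Stratum 3 (High): n₁ = 77, n₀ = 112, n = 189; a·n₀/n = 38·112/189 = 22.5185; c·n₁/n = 15·77/189 = 6.1111
RR_MH = (56.1005 + 7.6667 + 22.5185) / (29.5861 + 6.0667 + 6.1111) = 86.2857 / 41.7639 = 2.06603

2.07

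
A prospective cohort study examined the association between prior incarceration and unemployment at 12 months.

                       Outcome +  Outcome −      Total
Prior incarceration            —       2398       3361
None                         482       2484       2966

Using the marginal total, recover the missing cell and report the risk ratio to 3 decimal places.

The missing cell is in the exposed row: 3361 − 2398 = 963.
So a = 963, b = 2398, c = 482, d = 2484.
RR = [a/(a+b)] / [c/(c+d)] = (963/3361) / (482/2966) = 0.28652/0.16251 = 1.76312

1.763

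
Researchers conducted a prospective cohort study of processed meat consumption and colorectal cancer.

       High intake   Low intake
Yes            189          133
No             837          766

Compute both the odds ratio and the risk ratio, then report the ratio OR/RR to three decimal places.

Reading the table with exposure as columns: a = 189 (High intake, case), b = 837 (High intake, non-case), c = 133 (Low intake, case), d = 766.
OR = (189·766)/(837·133) = 144774/111321 = 1.30051
Risk in exposed = 189/1026 = 0.18421; risk in unexposed = 133/899 = 0.14794; RR = 1.24515
OR/RR = 1.30051 / 1.24515 = 1.04446
The outcome is not rare, so the OR lies further from 1 than the RR.

1.044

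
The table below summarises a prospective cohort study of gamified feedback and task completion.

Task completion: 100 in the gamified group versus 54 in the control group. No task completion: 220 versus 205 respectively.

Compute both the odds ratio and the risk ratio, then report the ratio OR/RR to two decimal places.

1.15

From the description: a = 100, b = 220, c = 54, d = 205.
OR = (100·205)/(220·54) = 20500/11880 = 1.72559
Risk in exposed = 100/320 = 0.31250; risk in unexposed = 54/259 = 0.20849; RR = 1.49884
OR/RR = 1.72559 / 1.49884 = 1.15128
The outcome is not rare, so the OR lies further from 1 than the RR.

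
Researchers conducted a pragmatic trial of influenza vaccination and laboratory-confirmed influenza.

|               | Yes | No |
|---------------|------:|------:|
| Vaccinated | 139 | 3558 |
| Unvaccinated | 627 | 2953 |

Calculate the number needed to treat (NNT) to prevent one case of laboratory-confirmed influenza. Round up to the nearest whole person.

8

Risk in treated group = 139/3697 = 0.03760; risk in control = 627/3580 = 0.17514.
Absolute risk reduction = 0.17514 − 0.03760 = 0.13754
NNT = 1 / ARR = 1 / 0.13754 = 7.271 → round up → 8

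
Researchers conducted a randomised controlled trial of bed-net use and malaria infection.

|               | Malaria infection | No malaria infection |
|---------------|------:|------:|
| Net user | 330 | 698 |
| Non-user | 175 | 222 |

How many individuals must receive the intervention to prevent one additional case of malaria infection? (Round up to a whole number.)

Risk in treated group = 330/1028 = 0.32101; risk in control = 175/397 = 0.44081.
Absolute risk reduction = 0.44081 − 0.32101 = 0.11979
NNT = 1 / ARR = 1 / 0.11979 = 8.348 → round up → 9

9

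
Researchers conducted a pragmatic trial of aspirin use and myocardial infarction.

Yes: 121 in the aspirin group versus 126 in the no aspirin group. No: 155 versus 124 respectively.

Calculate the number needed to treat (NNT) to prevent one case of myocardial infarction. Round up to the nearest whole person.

16

Risk in treated group = 121/276 = 0.43841; risk in control = 126/250 = 0.50400.
Absolute risk reduction = 0.50400 − 0.43841 = 0.06559
NNT = 1 / ARR = 1 / 0.06559 = 15.245 → round up → 16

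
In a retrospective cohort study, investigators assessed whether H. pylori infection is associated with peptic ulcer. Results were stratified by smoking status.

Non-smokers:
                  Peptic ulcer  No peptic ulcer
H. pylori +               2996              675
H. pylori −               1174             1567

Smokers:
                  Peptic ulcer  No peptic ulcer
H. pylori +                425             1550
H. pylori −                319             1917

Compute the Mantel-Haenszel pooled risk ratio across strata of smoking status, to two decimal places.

RR_MH = Σ(aᵢ·n₀ᵢ/nᵢ) / Σ(cᵢ·n₁ᵢ/nᵢ), with n₁ᵢ = aᵢ+bᵢ (exposed), n₀ᵢ = cᵢ+dᵢ (unexposed), nᵢ = n₁ᵢ+n₀ᵢ.
Stratum 1 (Non-smokers): n₁ = 3671, n₀ = 2741, n = 6412; a·n₀/n = 2996·2741/6412 = 1280.7293; c·n₁/n = 1174·3671/6412 = 672.1388
Stratum 2 (Smokers): n₁ = 1975, n₀ = 2236, n = 4211; a·n₀/n = 425·2236/4211 = 225.6709; c·n₁/n = 319·1975/4211 = 149.6141
RR_MH = (1280.7293 + 225.6709) / (672.1388 + 149.6141) = 1506.4001 / 821.7529 = 1.83315

1.83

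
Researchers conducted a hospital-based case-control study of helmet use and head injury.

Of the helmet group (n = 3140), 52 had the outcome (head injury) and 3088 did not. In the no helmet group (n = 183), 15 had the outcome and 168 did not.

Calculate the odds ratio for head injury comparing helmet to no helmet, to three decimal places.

0.189

From the description: a = 52, b = 3088, c = 15, d = 168.
OR = (a·d)/(b·c) = (52 × 168) / (3088 × 15) = 8736 / 46320 = 0.18860
Exposure is associated with lower odds of head injury (OR = 0.19 < 1).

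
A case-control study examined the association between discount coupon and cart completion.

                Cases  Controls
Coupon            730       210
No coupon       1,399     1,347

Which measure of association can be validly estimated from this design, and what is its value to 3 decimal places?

Cells: a = 730, b = 210, c = 1399, d = 1347.
This is a case-control study: participants were sampled on outcome status, so risks in the source population cannot be estimated directly — relative risk is not valid here. The odds ratio is the appropriate measure.
OR = (a·d)/(b·c) = (730 × 1347) / (210 × 1399) = 983310 / 293790 = 3.34698

3.347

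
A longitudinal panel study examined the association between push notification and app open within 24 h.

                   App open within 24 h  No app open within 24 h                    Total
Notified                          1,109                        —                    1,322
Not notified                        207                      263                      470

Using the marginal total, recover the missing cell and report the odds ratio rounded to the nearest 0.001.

The missing cell is in the exposed row: 1322 − 1109 = 213.
So a = 1109, b = 213, c = 207, d = 263.
OR = (a·d)/(b·c) = (1109 × 263) / (213 × 207) = 291667 / 44091 = 6.61511

6.615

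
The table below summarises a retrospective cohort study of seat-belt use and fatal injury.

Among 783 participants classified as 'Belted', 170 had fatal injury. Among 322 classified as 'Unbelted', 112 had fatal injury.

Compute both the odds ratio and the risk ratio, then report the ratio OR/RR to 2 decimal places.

0.83

From the description: a = 170, b = 613, c = 112, d = 210.
OR = (170·210)/(613·112) = 35700/68656 = 0.51998
Risk in exposed = 170/783 = 0.21711; risk in unexposed = 112/322 = 0.34783; RR = 0.62420
OR/RR = 0.51998 / 0.62420 = 0.83304
The outcome is not rare, so the OR lies further from 1 than the RR.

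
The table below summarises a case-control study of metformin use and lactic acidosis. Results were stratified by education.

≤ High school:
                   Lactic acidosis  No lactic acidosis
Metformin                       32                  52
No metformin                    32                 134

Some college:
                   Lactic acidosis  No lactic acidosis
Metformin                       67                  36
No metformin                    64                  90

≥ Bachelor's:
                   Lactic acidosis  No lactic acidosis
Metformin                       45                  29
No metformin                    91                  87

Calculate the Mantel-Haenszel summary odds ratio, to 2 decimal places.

OR_MH = Σ(aᵢdᵢ/nᵢ) / Σ(bᵢcᵢ/nᵢ), where nᵢ is the stratum total.
Stratum 1 (≤ High school): n = 250; a·d/n = 32·134/250 = 17.1520; b·c/n = 52·32/250 = 6.6560
Stratum 2 (Some college): n = 257; a·d/n = 67·90/257 = 23.4630; b·c/n = 36·64/257 = 8.9650
Stratum 3 (≥ Bachelor's): n = 252; a·d/n = 45·87/252 = 15.5357; b·c/n = 29·91/252 = 10.4722
OR_MH = (17.1520 + 23.4630 + 15.5357) / (6.6560 + 8.9650 + 10.4722) = 56.1507 / 26.0932 = 2.15193

2.15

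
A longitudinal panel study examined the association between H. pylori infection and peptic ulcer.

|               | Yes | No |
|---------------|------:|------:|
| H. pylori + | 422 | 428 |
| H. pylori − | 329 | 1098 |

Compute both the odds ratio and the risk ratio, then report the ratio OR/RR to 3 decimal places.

1.528

Cells: a = 422, b = 428, c = 329, d = 1098.
OR = (422·1098)/(428·329) = 463356/140812 = 3.29060
Risk in exposed = 422/850 = 0.49647; risk in unexposed = 329/1427 = 0.23055; RR = 2.15338
OR/RR = 3.29060 / 2.15338 = 1.52811
The outcome is not rare, so the OR lies further from 1 than the RR.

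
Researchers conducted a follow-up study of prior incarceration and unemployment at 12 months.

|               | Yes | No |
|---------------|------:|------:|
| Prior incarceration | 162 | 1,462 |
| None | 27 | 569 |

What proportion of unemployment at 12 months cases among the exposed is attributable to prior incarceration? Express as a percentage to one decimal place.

Cells: a = 162, b = 1462, c = 27, d = 569.
Risk in exposed = 162/1624 = 0.09975; risk in unexposed = 27/596 = 0.04530.
RR = 0.09975/0.04530 = 2.20197
AR% = (RR − 1)/RR × 100 = (2.20197 − 1)/2.20197 × 100 = 54.5861%

54.6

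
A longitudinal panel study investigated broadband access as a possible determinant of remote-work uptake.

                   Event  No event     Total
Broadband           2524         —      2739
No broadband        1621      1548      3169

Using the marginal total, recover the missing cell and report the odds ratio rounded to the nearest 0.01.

11.21

The missing cell is in the exposed row: 2739 − 2524 = 215.
So a = 2524, b = 215, c = 1621, d = 1548.
OR = (a·d)/(b·c) = (2524 × 1548) / (215 × 1621) = 3907152 / 348515 = 11.21086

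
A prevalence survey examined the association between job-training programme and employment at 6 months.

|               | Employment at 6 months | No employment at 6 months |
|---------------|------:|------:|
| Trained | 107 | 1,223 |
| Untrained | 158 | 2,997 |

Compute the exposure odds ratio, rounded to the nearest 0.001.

Cells: a = 107, b = 1223, c = 158, d = 2997.
OR = (a·d)/(b·c) = (107 × 2997) / (1223 × 158) = 320679 / 193234 = 1.65954
The odds of employment at 6 months are about 1.66 times as high in the trained group.

1.660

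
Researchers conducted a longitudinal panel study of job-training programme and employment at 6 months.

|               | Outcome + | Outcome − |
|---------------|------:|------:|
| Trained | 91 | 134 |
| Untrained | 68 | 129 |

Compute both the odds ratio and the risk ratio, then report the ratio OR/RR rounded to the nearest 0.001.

Cells: a = 91, b = 134, c = 68, d = 129.
OR = (91·129)/(134·68) = 11739/9112 = 1.28830
Risk in exposed = 91/225 = 0.40444; risk in unexposed = 68/197 = 0.34518; RR = 1.17170
OR/RR = 1.28830 / 1.17170 = 1.09952
The outcome is not rare, so the OR lies further from 1 than the RR.

1.100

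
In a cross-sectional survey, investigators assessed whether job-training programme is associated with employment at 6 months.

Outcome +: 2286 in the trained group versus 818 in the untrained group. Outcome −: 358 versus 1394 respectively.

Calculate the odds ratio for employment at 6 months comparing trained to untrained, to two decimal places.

From the description: a = 2286, b = 358, c = 818, d = 1394.
OR = (a·d)/(b·c) = (2286 × 1394) / (358 × 818) = 3186684 / 292844 = 10.88185
The odds of employment at 6 months are about 10.88 times as high in the trained group.

10.88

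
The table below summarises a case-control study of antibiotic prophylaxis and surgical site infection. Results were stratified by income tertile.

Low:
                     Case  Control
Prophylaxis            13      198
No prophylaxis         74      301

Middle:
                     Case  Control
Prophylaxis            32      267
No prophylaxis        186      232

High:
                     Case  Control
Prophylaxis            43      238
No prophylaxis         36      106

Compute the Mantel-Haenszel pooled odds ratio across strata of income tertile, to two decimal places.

OR_MH = Σ(aᵢdᵢ/nᵢ) / Σ(bᵢcᵢ/nᵢ), where nᵢ is the stratum total.
Stratum 1 (Low): n = 586; a·d/n = 13·301/586 = 6.6775; b·c/n = 198·74/586 = 25.0034
Stratum 2 (Middle): n = 717; a·d/n = 32·232/717 = 10.3543; b·c/n = 267·186/717 = 69.2636
Stratum 3 (High): n = 423; a·d/n = 43·106/423 = 10.7754; b·c/n = 238·36/423 = 20.2553
OR_MH = (6.6775 + 10.3543 + 10.7754) / (25.0034 + 69.2636 + 20.2553) = 27.8071 / 114.5223 = 0.24281

0.24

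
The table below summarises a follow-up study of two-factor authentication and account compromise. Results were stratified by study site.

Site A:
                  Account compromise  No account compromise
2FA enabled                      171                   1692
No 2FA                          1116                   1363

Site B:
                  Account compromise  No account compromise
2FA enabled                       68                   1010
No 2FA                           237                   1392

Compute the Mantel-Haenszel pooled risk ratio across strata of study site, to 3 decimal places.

0.242

RR_MH = Σ(aᵢ·n₀ᵢ/nᵢ) / Σ(cᵢ·n₁ᵢ/nᵢ), with n₁ᵢ = aᵢ+bᵢ (exposed), n₀ᵢ = cᵢ+dᵢ (unexposed), nᵢ = n₁ᵢ+n₀ᵢ.
Stratum 1 (Site A): n₁ = 1863, n₀ = 2479, n = 4342; a·n₀/n = 171·2479/4342 = 97.6299; c·n₁/n = 1116·1863/4342 = 478.8365
Stratum 2 (Site B): n₁ = 1078, n₀ = 1629, n = 2707; a·n₀/n = 68·1629/2707 = 40.9206; c·n₁/n = 237·1078/2707 = 94.3798
RR_MH = (97.6299 + 40.9206) / (478.8365 + 94.3798) = 138.5505 / 573.2162 = 0.24171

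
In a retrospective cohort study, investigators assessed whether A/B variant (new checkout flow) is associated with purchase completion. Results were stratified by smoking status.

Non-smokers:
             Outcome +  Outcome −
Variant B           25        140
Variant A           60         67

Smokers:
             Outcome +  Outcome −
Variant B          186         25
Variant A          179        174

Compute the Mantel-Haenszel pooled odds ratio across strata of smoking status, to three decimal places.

1.720

OR_MH = Σ(aᵢdᵢ/nᵢ) / Σ(bᵢcᵢ/nᵢ), where nᵢ is the stratum total.
Stratum 1 (Non-smokers): n = 292; a·d/n = 25·67/292 = 5.7363; b·c/n = 140·60/292 = 28.7671
Stratum 2 (Smokers): n = 564; a·d/n = 186·174/564 = 57.3830; b·c/n = 25·179/564 = 7.9344
OR_MH = (5.7363 + 57.3830) / (28.7671 + 7.9344) = 63.1193 / 36.7015 = 1.71980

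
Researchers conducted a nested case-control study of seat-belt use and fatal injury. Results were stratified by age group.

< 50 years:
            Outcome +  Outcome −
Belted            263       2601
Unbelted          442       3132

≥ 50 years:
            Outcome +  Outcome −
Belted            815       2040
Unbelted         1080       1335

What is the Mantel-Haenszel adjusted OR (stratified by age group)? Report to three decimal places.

0.560

OR_MH = Σ(aᵢdᵢ/nᵢ) / Σ(bᵢcᵢ/nᵢ), where nᵢ is the stratum total.
Stratum 1 (< 50 years): n = 6438; a·d/n = 263·3132/6438 = 127.9459; b·c/n = 2601·442/6438 = 178.5713
Stratum 2 (≥ 50 years): n = 5270; a·d/n = 815·1335/5270 = 206.4564; b·c/n = 2040·1080/5270 = 418.0645
OR_MH = (127.9459 + 206.4564) / (178.5713 + 418.0645) = 334.4023 / 596.6358 = 0.56048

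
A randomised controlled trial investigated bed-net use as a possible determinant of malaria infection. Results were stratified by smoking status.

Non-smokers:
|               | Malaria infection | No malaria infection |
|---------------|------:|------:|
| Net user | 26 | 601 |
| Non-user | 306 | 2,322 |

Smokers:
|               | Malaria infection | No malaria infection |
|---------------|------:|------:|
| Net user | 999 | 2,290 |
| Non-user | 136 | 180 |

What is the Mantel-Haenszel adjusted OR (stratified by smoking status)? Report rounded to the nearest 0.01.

0.48

OR_MH = Σ(aᵢdᵢ/nᵢ) / Σ(bᵢcᵢ/nᵢ), where nᵢ is the stratum total.
Stratum 1 (Non-smokers): n = 3255; a·d/n = 26·2322/3255 = 18.5475; b·c/n = 601·306/3255 = 56.4995
Stratum 2 (Smokers): n = 3605; a·d/n = 999·180/3605 = 49.8807; b·c/n = 2290·136/3605 = 86.3911
OR_MH = (18.5475 + 49.8807) / (56.4995 + 86.3911) = 68.4282 / 142.8907 = 0.47888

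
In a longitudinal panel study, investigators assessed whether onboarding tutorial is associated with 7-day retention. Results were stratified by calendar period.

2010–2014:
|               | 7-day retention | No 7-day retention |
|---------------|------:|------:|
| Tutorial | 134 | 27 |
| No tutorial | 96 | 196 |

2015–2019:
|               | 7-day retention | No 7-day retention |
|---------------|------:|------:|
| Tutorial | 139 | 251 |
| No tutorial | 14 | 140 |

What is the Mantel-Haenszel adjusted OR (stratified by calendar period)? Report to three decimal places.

OR_MH = Σ(aᵢdᵢ/nᵢ) / Σ(bᵢcᵢ/nᵢ), where nᵢ is the stratum total.
Stratum 1 (2010–2014): n = 453; a·d/n = 134·196/453 = 57.9779; b·c/n = 27·96/453 = 5.7219
Stratum 2 (2015–2019): n = 544; a·d/n = 139·140/544 = 35.7721; b·c/n = 251·14/544 = 6.4596
OR_MH = (57.9779 + 35.7721) / (5.7219 + 6.4596) = 93.7500 / 12.1814 = 7.69615

7.696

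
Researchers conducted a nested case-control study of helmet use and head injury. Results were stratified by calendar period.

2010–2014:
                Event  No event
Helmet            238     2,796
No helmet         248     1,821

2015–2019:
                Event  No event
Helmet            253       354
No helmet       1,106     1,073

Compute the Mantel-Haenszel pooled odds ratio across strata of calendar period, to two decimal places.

OR_MH = Σ(aᵢdᵢ/nᵢ) / Σ(bᵢcᵢ/nᵢ), where nᵢ is the stratum total.
Stratum 1 (2010–2014): n = 5103; a·d/n = 238·1821/5103 = 84.9300; b·c/n = 2796·248/5103 = 135.8824
Stratum 2 (2015–2019): n = 2786; a·d/n = 253·1073/2786 = 97.4404; b·c/n = 354·1106/2786 = 140.5327
OR_MH = (84.9300 + 97.4404) / (135.8824 + 140.5327) = 182.3705 / 276.4151 = 0.65977

0.66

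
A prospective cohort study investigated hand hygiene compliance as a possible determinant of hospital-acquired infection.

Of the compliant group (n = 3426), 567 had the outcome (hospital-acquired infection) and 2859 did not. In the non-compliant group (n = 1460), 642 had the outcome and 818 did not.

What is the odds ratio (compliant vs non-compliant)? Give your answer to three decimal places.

0.253

From the description: a = 567, b = 2859, c = 642, d = 818.
OR = (a·d)/(b·c) = (567 × 818) / (2859 × 642) = 463806 / 1835478 = 0.25269
Exposure is associated with lower odds of hospital-acquired infection (OR = 0.25 < 1).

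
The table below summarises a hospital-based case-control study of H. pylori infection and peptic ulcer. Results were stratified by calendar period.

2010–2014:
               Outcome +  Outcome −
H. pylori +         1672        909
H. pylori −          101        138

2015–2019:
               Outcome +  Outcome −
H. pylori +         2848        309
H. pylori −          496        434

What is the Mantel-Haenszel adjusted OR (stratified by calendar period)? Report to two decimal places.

OR_MH = Σ(aᵢdᵢ/nᵢ) / Σ(bᵢcᵢ/nᵢ), where nᵢ is the stratum total.
Stratum 1 (2010–2014): n = 2820; a·d/n = 1672·138/2820 = 81.8213; b·c/n = 909·101/2820 = 32.5564
Stratum 2 (2015–2019): n = 4087; a·d/n = 2848·434/4087 = 302.4301; b·c/n = 309·496/4087 = 37.5004
OR_MH = (81.8213 + 302.4301) / (32.5564 + 37.5004) = 384.2514 / 70.0567 = 5.48486

5.48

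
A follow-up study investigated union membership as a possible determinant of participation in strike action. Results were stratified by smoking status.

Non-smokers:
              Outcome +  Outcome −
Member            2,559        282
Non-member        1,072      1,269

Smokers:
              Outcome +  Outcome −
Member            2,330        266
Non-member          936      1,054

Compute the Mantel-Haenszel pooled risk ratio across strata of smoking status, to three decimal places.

1.939

RR_MH = Σ(aᵢ·n₀ᵢ/nᵢ) / Σ(cᵢ·n₁ᵢ/nᵢ), with n₁ᵢ = aᵢ+bᵢ (exposed), n₀ᵢ = cᵢ+dᵢ (unexposed), nᵢ = n₁ᵢ+n₀ᵢ.
Stratum 1 (Non-smokers): n₁ = 2841, n₀ = 2341, n = 5182; a·n₀/n = 2559·2341/5182 = 1156.0438; c·n₁/n = 1072·2841/5182 = 587.7175
Stratum 2 (Smokers): n₁ = 2596, n₀ = 1990, n = 4586; a·n₀/n = 2330·1990/4586 = 1011.0554; c·n₁/n = 936·2596/4586 = 529.8421
RR_MH = (1156.0438 + 1011.0554) / (587.7175 + 529.8421) = 2167.0992 / 1117.5596 = 1.93914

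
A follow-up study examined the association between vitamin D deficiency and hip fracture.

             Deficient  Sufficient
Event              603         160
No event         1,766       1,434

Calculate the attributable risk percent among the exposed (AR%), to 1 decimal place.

60.6

Reading the table with exposure as columns: a = 603 (Deficient, case), b = 1766 (Deficient, non-case), c = 160 (Sufficient, case), d = 1434.
Risk in exposed = 603/2369 = 0.25454; risk in unexposed = 160/1594 = 0.10038.
RR = 0.25454/0.10038 = 2.53583
AR% = (RR − 1)/RR × 100 = (2.53583 − 1)/2.53583 × 100 = 60.5652%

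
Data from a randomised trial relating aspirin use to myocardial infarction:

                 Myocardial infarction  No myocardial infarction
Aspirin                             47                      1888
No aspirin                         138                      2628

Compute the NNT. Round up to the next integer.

Risk in treated group = 47/1935 = 0.02429; risk in control = 138/2766 = 0.04989.
Absolute risk reduction = 0.04989 − 0.02429 = 0.02560
NNT = 1 / ARR = 1 / 0.02560 = 39.059 → round up → 40

40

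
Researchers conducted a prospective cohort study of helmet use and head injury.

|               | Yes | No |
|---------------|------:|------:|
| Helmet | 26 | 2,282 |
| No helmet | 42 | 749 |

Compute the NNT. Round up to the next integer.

24

Risk in treated group = 26/2308 = 0.01127; risk in control = 42/791 = 0.05310.
Absolute risk reduction = 0.05310 − 0.01127 = 0.04183
NNT = 1 / ARR = 1 / 0.04183 = 23.905 → round up → 24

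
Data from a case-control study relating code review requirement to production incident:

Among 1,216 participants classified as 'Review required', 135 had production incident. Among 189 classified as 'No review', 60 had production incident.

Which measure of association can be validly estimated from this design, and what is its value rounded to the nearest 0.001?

0.269

From the description: a = 135, b = 1081, c = 60, d = 129.
This is a case-control study: participants were sampled on outcome status, so risks in the source population cannot be estimated directly — relative risk is not valid here. The odds ratio is the appropriate measure.
OR = (a·d)/(b·c) = (135 × 129) / (1081 × 60) = 17415 / 64860 = 0.26850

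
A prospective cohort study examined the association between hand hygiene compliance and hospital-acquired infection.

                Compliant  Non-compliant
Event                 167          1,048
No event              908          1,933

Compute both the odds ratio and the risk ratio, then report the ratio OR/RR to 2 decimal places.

Reading the table with exposure as columns: a = 167 (Compliant, case), b = 908 (Compliant, non-case), c = 1048 (Non-compliant, case), d = 1933.
OR = (167·1933)/(908·1048) = 322811/951584 = 0.33924
Risk in exposed = 167/1075 = 0.15535; risk in unexposed = 1048/2981 = 0.35156; RR = 0.44188
OR/RR = 0.33924 / 0.44188 = 0.76770
The outcome is not rare, so the OR lies further from 1 than the RR.

0.77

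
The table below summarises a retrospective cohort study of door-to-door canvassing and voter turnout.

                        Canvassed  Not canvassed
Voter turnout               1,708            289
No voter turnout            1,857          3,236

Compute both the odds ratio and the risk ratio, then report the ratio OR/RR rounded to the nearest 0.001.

1.762

Reading the table with exposure as columns: a = 1708 (Canvassed, case), b = 1857 (Canvassed, non-case), c = 289 (Not canvassed, case), d = 3236.
OR = (1708·3236)/(1857·289) = 5527088/536673 = 10.29880
Risk in exposed = 1708/3565 = 0.47910; risk in unexposed = 289/3525 = 0.08199; RR = 5.84372
OR/RR = 10.29880 / 5.84372 = 1.76237
The outcome is not rare, so the OR lies further from 1 than the RR.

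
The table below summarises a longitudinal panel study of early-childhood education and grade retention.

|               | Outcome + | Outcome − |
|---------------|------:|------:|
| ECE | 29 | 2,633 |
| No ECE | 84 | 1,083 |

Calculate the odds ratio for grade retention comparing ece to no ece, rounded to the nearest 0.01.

0.14

Cells: a = 29, b = 2633, c = 84, d = 1083.
OR = (a·d)/(b·c) = (29 × 1083) / (2633 × 84) = 31407 / 221172 = 0.14200
Exposure is associated with lower odds of grade retention (OR = 0.14 < 1).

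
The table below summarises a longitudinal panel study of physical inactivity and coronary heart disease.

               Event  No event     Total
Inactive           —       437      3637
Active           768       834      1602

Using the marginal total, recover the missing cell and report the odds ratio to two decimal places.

The missing cell is in the exposed row: 3637 − 437 = 3200.
So a = 3200, b = 437, c = 768, d = 834.
OR = (a·d)/(b·c) = (3200 × 834) / (437 × 768) = 2668800 / 335616 = 7.95195

7.95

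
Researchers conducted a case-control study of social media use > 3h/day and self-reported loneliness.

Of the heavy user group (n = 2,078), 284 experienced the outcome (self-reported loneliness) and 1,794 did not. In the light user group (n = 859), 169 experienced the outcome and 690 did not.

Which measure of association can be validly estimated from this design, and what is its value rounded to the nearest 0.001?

0.646

From the description: a = 284, b = 1794, c = 169, d = 690.
This is a case-control study: participants were sampled on outcome status, so risks in the source population cannot be estimated directly — relative risk is not valid here. The odds ratio is the appropriate measure.
OR = (a·d)/(b·c) = (284 × 690) / (1794 × 169) = 195960 / 303186 = 0.64634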